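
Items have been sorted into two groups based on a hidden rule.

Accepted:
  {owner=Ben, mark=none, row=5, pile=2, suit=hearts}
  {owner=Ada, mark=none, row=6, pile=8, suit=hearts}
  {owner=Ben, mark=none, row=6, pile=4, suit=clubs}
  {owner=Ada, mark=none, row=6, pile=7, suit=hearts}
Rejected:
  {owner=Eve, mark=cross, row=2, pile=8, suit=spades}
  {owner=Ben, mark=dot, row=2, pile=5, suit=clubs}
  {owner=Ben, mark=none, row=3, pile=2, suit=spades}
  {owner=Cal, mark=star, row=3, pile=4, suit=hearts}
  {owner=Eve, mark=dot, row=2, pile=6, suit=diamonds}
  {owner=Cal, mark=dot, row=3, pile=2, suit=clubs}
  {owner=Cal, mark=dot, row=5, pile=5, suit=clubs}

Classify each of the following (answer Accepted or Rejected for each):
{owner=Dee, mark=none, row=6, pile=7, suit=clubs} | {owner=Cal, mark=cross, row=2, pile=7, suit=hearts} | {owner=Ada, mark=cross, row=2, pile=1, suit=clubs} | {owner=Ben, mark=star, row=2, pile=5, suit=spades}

Accepted, Rejected, Rejected, Rejected

The distinguishing property — mark is none AND row ≥ 5 — holds for all the 'Accepted' cases and none of the 'Rejected' cases.
{owner=Dee, mark=none, row=6, pile=7, suit=clubs}: mark is none, row = 6, checks out → Accepted. {owner=Cal, mark=cross, row=2, pile=7, suit=hearts}: mark is cross, row = 2, lacks this property → Rejected. {owner=Ada, mark=cross, row=2, pile=1, suit=clubs}: mark is cross, row = 2, lacks this property → Rejected. {owner=Ben, mark=star, row=2, pile=5, suit=spades}: mark is star, row = 2, lacks this property → Rejected.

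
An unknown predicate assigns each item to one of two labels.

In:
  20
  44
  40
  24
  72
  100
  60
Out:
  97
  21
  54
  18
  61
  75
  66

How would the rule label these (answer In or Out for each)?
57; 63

The distinguishing property — multiple of 4 — holds for all the 'In' cases and none of the 'Out' cases.
57: 57 = 4·14 + 1, does not satisfy this → Out.
63: 63 = 4·15 + 3, does not satisfy this → Out.

Out, Out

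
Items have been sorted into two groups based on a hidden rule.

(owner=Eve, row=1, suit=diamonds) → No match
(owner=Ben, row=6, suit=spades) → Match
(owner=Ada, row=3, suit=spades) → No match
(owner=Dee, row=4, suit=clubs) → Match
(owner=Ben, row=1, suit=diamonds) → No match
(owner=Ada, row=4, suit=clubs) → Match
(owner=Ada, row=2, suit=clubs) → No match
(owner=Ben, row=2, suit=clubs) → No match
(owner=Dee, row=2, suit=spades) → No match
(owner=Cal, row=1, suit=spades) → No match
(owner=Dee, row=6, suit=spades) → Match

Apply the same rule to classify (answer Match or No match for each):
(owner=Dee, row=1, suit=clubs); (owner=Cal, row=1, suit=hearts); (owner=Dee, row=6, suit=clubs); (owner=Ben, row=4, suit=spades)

No match, No match, Match, Match

'Match' ⟺ row ≥ 4.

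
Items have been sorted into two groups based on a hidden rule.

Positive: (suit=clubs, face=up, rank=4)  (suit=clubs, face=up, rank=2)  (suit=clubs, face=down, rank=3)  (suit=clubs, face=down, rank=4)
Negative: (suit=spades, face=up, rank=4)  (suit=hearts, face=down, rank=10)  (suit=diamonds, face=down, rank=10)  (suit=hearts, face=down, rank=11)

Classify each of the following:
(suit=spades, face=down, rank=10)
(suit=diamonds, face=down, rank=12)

Looking at the examples, the only property every 'Positive' case has and every 'Negative' case lacks is: suit is clubs.

Negative, Negative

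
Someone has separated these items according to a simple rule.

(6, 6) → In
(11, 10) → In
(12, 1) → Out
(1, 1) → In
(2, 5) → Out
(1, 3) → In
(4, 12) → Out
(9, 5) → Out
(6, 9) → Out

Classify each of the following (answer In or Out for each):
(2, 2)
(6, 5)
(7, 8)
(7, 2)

'In' ⟺ |first − second| ≤ 2.
In: (2, 2), since |2−2| = 0. In: (6, 5), since |6−5| = 1. In: (7, 8), since |7−8| = 1. Out: (7, 2), since |7−2| = 5.

In, In, In, Out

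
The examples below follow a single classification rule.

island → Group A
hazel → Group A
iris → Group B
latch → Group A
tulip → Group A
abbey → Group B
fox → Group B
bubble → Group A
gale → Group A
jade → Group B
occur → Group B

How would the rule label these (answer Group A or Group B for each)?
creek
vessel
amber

One predicate separates the groups cleanly: contains 'l'.

Group B, Group A, Group B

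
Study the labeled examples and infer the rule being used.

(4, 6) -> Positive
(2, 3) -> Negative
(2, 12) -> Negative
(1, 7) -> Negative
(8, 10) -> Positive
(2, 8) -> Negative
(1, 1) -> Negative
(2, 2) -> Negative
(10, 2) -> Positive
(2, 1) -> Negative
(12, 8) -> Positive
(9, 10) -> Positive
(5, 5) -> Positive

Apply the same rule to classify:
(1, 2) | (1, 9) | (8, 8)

Rule: first ≥ 3. This holds for each 'Positive' example and fails for each 'Negative' one.
(1, 2): Negative (first 1).
(1, 9): Negative (first 1).
(8, 8): Positive (first 8).

Negative, Negative, Positive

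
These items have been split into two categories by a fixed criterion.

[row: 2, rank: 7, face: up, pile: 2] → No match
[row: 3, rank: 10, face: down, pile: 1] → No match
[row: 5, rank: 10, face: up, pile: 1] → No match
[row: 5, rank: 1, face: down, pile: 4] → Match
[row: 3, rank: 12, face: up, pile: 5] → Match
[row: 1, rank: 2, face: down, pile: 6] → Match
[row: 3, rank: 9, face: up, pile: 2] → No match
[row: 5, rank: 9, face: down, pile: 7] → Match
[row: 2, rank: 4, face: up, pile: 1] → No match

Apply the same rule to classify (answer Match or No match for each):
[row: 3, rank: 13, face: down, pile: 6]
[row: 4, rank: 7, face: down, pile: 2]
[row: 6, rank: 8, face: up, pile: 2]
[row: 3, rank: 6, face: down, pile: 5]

Match, No match, No match, Match

The distinguishing property — pile ≥ 4 — holds for all the 'Match' cases and none of the 'No match' cases.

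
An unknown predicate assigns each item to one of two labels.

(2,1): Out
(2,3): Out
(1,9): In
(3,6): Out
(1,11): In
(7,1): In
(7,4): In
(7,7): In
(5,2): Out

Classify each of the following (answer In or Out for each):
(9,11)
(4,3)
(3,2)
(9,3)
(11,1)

The common property of the 'In' items is: max ≥ 7. No 'Out' item has it.
(9,11) → max 11 → In. (4,3) → max 4 → Out. (3,2) → max 3 → Out. (9,3) → max 9 → In. (11,1) → max 11 → In.

In, Out, Out, In, In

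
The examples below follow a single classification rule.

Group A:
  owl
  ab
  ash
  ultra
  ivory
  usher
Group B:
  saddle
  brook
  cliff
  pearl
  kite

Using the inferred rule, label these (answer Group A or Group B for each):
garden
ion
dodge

Group B, Group A, Group B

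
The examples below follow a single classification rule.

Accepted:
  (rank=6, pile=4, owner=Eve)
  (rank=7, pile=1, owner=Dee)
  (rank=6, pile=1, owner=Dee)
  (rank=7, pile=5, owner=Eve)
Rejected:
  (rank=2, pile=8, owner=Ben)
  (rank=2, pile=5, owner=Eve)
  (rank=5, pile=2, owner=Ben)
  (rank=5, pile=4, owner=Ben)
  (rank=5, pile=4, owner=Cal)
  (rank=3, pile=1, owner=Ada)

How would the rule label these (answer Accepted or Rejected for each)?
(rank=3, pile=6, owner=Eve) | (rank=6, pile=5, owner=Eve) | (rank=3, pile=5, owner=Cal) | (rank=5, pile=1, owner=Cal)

Rejected, Accepted, Rejected, Rejected

The simplest hypothesis consistent with all the labels is: rank ≥ 6.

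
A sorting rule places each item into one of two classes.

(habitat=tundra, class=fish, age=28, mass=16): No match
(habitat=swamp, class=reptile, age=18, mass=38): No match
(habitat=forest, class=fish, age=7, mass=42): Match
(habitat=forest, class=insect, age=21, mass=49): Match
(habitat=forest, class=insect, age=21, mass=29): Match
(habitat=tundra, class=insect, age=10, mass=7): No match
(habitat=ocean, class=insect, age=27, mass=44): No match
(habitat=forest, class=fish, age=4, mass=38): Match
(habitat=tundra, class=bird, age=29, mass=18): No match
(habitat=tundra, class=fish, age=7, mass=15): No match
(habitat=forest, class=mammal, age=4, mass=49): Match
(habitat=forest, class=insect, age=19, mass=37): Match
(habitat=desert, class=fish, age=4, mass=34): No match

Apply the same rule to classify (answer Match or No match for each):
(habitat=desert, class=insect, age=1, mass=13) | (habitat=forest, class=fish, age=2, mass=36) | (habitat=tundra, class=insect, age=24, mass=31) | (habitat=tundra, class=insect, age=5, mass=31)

No match, Match, No match, No match

A rule that fits every label: habitat is forest — true of each 'Match' example, false of each 'No match' one.
(habitat=desert, class=insect, age=1, mass=13): habitat is desert, lacks this property → No match. (habitat=forest, class=fish, age=2, mass=36): habitat is forest, satisfies this → Match. (habitat=tundra, class=insect, age=24, mass=31): habitat is tundra, lacks this property → No match. (habitat=tundra, class=insect, age=5, mass=31): habitat is tundra, lacks this property → No match.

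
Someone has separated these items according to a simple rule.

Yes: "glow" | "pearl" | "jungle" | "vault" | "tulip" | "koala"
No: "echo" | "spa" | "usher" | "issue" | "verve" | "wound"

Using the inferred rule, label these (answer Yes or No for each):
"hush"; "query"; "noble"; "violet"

No, No, Yes, Yes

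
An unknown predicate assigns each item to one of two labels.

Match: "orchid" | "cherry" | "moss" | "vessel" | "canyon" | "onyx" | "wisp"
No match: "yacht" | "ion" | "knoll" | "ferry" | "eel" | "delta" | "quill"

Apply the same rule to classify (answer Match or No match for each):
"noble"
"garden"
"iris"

Checking candidate rules against both groups, what survives is: even length.

No match, Match, Match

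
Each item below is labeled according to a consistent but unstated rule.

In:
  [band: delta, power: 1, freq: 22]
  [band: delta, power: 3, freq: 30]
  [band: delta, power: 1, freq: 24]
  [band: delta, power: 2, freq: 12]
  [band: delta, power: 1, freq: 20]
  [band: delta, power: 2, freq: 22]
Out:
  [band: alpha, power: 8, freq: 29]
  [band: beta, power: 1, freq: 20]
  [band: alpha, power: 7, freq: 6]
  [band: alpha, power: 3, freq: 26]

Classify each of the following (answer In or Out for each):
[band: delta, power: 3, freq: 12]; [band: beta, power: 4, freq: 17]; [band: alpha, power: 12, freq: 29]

In, Out, Out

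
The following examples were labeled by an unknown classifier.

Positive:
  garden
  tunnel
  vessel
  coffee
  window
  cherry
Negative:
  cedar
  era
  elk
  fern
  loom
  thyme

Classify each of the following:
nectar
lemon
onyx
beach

The distinguishing property — length 6 — holds for all the 'Positive' cases and none of the 'Negative' cases.
nectar → length 6 → Positive. lemon → length 5 → Negative. onyx → length 4 → Negative. beach → length 5 → Negative.

Positive, Negative, Negative, Negative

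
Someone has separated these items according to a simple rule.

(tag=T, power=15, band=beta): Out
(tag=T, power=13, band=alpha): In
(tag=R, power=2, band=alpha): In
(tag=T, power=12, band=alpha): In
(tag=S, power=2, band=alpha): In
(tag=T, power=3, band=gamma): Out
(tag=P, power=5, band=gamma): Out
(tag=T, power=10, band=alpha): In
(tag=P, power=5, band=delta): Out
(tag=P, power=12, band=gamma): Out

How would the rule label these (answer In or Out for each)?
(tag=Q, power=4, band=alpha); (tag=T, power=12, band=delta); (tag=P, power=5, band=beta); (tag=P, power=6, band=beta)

'In' ⟺ band is alpha.
(tag=Q, power=4, band=alpha) — band is alpha, hence In.
(tag=T, power=12, band=delta) — band is delta, hence Out.
(tag=P, power=5, band=beta) — band is beta, hence Out.
(tag=P, power=6, band=beta) — band is beta, hence Out.

In, Out, Out, Out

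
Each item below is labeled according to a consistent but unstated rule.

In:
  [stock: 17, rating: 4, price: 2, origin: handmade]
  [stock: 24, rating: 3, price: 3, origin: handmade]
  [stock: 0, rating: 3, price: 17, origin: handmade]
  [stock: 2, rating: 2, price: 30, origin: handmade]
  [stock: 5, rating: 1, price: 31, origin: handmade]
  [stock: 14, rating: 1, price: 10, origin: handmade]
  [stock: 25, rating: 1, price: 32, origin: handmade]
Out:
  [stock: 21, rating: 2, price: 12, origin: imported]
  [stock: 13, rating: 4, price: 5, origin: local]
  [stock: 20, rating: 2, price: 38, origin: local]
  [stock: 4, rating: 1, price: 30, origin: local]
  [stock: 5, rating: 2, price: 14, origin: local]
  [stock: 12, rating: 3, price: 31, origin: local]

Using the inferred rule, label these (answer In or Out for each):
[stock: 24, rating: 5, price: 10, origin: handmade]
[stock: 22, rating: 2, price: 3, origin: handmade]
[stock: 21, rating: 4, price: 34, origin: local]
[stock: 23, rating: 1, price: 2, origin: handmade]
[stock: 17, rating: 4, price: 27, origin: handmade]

In, In, Out, In, In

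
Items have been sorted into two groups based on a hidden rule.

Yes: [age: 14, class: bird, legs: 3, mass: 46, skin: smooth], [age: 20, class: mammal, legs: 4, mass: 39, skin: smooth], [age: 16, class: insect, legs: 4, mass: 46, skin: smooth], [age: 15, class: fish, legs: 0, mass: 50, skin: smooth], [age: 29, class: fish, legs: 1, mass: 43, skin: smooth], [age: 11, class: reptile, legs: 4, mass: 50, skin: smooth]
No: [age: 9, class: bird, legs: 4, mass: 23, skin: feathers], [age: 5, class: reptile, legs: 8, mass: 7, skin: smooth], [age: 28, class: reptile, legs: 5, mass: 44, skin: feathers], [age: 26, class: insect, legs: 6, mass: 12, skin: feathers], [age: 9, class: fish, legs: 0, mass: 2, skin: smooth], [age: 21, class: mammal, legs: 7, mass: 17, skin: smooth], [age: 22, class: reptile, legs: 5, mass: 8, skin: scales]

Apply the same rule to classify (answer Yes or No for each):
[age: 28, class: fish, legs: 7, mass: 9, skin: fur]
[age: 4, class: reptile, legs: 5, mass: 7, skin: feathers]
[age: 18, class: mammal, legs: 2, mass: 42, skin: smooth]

No, No, Yes

Rule: skin is smooth AND mass ≥ 23. This holds for each 'Yes' example and fails for each 'No' one.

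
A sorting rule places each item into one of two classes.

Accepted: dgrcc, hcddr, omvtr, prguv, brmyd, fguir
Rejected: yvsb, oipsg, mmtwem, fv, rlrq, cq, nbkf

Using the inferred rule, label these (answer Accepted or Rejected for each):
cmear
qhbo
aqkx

Accepted, Rejected, Rejected

The rule appears to be: odd length AND contains 'r'.
Accepted: cmear, since length 5, has 'r'. Rejected: qhbo, since length 4, no 'r'. Rejected: aqkx, since length 4, no 'r'.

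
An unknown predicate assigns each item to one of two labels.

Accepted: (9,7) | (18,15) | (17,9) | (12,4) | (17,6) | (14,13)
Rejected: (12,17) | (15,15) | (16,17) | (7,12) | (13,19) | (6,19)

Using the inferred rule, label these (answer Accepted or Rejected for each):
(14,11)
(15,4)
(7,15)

The classifier is using: first > second.

Accepted, Accepted, Rejected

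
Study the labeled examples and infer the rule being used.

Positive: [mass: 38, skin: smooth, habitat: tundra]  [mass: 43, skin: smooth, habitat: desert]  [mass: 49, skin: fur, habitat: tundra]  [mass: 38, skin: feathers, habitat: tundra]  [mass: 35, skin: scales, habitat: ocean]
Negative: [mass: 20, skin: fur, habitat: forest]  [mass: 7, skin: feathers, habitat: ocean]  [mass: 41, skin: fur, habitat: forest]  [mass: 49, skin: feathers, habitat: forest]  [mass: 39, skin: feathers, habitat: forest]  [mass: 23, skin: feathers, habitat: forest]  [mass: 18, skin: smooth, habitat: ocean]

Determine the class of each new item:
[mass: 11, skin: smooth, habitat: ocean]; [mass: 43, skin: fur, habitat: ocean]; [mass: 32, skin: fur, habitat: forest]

Negative, Positive, Negative

Every 'Positive' example satisfies: habitat is not forest AND mass ≥ 20. None of the 'Negative' examples do.
[mass: 11, skin: smooth, habitat: ocean]: Negative (habitat is ocean, mass = 11). [mass: 43, skin: fur, habitat: ocean]: Positive (habitat is ocean, mass = 43). [mass: 32, skin: fur, habitat: forest]: Negative (habitat is forest, mass = 32).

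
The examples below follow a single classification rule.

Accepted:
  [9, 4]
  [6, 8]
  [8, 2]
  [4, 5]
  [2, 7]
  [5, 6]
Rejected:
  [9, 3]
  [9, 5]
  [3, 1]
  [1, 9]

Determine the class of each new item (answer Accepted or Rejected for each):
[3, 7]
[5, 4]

The distinguishing property — product is even — holds for all the 'Accepted' cases and none of the 'Rejected' cases.

Rejected, Accepted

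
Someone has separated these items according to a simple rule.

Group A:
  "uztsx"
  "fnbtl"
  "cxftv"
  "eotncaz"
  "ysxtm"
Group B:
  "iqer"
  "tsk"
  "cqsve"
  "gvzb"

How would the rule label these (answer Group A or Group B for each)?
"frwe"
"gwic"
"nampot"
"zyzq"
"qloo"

Group B, Group B, Group A, Group B, Group B

The simplest hypothesis consistent with all the labels is: length ≥ 4 AND contains 't'.
"frwe": Group B (length 4, no 't'). "gwic": Group B (length 4, no 't'). "nampot": Group A (length 6, has 't'). "zyzq": Group B (length 4, no 't'). "qloo": Group B (length 4, no 't').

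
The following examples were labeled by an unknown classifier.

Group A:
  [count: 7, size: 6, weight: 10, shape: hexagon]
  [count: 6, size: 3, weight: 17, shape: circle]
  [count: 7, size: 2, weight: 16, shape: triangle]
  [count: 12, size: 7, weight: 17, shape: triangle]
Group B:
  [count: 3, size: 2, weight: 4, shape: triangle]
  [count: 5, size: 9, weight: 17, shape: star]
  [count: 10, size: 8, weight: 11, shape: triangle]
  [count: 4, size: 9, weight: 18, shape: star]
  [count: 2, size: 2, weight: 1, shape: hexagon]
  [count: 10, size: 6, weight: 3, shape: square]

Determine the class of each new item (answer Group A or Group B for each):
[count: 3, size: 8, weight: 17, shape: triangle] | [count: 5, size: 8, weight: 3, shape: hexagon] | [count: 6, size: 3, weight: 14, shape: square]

Group B, Group B, Group A

The pattern is that an item is 'Group A' exactly when: size ≤ 7 AND weight ≥ 10.
[count: 3, size: 8, weight: 17, shape: triangle] — size = 8, weight = 17, hence Group B.
[count: 5, size: 8, weight: 3, shape: hexagon] — size = 8, weight = 3, hence Group B.
[count: 6, size: 3, weight: 14, shape: square] — size = 3, weight = 14, hence Group A.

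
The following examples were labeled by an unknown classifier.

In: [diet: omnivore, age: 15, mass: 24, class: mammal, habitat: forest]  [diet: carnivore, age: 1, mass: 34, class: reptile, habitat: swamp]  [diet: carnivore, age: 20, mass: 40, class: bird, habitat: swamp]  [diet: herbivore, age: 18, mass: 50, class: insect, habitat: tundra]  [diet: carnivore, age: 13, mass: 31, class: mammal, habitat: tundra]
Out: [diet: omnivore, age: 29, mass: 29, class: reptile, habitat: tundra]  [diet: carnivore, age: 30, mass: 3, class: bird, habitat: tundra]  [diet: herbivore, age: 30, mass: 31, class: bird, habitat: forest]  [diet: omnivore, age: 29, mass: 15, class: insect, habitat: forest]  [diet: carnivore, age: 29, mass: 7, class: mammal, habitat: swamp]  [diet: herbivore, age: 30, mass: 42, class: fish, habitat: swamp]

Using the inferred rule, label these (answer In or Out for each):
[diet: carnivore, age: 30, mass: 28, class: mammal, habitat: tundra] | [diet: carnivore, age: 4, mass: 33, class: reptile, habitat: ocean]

The distinguishing property — age ≤ 20 — holds for all the 'In' cases and none of the 'Out' cases.
[diet: carnivore, age: 30, mass: 28, class: mammal, habitat: tundra]: age = 30 — fails the rule, so Out.
[diet: carnivore, age: 4, mass: 33, class: reptile, habitat: ocean]: age = 4 — qualifies, so In.

Out, In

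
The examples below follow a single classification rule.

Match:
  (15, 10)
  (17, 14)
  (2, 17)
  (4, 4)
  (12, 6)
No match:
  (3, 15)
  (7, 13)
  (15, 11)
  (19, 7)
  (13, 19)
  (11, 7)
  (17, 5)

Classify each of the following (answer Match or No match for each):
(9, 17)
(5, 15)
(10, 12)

No match, No match, Match

'Match' ⟺ product is even.
(9, 17) → 9·17 = 153 → No match. (5, 15) → 5·15 = 75 → No match. (10, 12) → 10·12 = 120 → Match.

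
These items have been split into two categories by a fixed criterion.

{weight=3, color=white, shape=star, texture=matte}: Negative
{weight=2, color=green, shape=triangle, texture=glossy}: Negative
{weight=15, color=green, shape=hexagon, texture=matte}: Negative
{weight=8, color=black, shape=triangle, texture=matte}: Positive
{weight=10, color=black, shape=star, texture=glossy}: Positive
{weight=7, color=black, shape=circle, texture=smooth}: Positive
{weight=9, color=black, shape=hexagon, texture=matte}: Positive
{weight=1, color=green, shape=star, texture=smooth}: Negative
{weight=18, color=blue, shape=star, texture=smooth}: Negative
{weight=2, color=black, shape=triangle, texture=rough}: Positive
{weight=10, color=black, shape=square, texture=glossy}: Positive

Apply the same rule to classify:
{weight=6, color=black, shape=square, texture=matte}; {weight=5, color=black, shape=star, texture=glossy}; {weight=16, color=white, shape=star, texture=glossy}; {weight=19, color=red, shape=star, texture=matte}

Positive, Positive, Negative, Negative

The simplest hypothesis consistent with all the labels is: color is black.
{weight=6, color=black, shape=square, texture=matte}: Positive (color is black).
{weight=5, color=black, shape=star, texture=glossy}: Positive (color is black).
{weight=16, color=white, shape=star, texture=glossy}: Negative (color is white).
{weight=19, color=red, shape=star, texture=matte}: Negative (color is red).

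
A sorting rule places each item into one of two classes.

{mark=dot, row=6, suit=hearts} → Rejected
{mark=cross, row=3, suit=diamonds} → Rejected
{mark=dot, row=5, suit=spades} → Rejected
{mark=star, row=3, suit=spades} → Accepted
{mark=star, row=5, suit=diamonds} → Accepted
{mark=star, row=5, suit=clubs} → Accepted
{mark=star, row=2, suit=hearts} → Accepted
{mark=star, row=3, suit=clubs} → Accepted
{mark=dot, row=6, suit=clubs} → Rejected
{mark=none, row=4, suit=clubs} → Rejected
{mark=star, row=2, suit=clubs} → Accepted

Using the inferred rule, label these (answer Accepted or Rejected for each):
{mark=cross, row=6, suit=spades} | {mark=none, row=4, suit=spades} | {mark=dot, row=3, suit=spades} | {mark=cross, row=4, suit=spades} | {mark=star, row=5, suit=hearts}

Rejected, Rejected, Rejected, Rejected, Accepted

A rule that fits every label: mark is star — true of each 'Accepted' example, false of each 'Rejected' one.
Rejected: {mark=cross, row=6, suit=spades}, since mark is cross. Rejected: {mark=none, row=4, suit=spades}, since mark is none. Rejected: {mark=dot, row=3, suit=spades}, since mark is dot. Rejected: {mark=cross, row=4, suit=spades}, since mark is cross. Accepted: {mark=star, row=5, suit=hearts}, since mark is star.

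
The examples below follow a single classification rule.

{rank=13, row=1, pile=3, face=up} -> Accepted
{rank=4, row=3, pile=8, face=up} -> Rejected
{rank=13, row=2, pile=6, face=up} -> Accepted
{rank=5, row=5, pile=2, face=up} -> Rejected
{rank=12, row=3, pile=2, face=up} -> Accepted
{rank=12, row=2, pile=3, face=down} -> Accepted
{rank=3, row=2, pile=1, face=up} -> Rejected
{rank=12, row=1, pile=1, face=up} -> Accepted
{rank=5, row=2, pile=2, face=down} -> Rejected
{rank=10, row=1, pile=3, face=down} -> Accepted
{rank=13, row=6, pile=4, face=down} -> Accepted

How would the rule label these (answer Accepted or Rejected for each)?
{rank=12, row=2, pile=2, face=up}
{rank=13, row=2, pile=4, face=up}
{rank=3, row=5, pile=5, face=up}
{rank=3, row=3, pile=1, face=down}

The common property of the 'Accepted' items is: rank ≥ 10. No 'Rejected' item has it.
{rank=12, row=2, pile=2, face=up}: rank = 12 — has this property, so Accepted. {rank=13, row=2, pile=4, face=up}: rank = 13 — has this property, so Accepted. {rank=3, row=5, pile=5, face=up}: rank = 3 — fails the rule, so Rejected. {rank=3, row=3, pile=1, face=down}: rank = 3 — fails the rule, so Rejected.

Accepted, Accepted, Rejected, Rejected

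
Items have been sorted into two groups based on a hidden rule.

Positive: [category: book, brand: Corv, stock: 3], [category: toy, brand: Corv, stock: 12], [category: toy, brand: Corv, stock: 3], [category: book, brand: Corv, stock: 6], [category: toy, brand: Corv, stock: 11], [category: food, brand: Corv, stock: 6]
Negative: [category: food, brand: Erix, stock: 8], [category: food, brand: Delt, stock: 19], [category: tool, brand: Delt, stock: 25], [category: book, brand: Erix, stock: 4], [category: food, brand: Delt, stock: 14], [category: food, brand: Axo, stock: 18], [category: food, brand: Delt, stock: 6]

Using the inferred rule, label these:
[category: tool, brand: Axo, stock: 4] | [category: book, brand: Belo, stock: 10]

Negative, Negative

All 'Positive' examples share one property — brand is Corv — and every 'Negative' example lacks it.
[category: tool, brand: Axo, stock: 4]: brand is Axo, does not fit → Negative.
[category: book, brand: Belo, stock: 10]: brand is Belo, does not fit → Negative.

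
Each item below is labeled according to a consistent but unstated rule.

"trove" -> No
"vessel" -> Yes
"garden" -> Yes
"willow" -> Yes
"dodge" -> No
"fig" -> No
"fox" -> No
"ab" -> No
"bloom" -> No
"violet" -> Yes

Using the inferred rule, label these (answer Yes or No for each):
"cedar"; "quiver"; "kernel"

No, Yes, Yes

The distinguishing property — length 6 — holds for all the 'Yes' cases and none of the 'No' cases.
"cedar" — length 5, hence No. "quiver" — length 6, hence Yes. "kernel" — length 6, hence Yes.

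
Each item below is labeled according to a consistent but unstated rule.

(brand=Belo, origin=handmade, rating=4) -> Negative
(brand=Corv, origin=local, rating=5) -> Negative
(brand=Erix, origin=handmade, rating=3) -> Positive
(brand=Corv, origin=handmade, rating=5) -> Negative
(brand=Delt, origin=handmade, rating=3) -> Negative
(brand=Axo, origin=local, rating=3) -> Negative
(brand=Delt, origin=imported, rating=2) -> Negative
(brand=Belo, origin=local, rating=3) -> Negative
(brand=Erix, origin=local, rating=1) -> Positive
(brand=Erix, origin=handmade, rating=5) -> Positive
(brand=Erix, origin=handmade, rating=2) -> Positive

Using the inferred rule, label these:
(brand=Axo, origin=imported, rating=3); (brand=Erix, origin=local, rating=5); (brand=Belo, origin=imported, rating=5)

Negative, Positive, Negative

The distinguishing property — brand is Erix — holds for all the 'Positive' cases and none of the 'Negative' cases.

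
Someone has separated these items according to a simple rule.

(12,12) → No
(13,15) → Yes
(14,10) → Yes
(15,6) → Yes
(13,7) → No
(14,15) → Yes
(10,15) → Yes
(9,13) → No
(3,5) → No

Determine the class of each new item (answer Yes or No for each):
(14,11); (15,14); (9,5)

The simplest hypothesis consistent with all the labels is: max ≥ 14.
Yes: (14,11), since max 14.
Yes: (15,14), since max 15.
No: (9,5), since max 9.

Yes, Yes, No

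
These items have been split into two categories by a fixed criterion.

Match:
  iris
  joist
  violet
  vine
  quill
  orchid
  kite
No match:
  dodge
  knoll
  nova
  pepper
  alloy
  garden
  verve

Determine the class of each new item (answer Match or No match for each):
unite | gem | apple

Every 'Match' example satisfies: contains 'i'. None of the 'No match' examples do.
unite: has 'i' — meets the rule, so Match. gem: no 'i' — does not pass, so No match. apple: no 'i' — does not pass, so No match.

Match, No match, No match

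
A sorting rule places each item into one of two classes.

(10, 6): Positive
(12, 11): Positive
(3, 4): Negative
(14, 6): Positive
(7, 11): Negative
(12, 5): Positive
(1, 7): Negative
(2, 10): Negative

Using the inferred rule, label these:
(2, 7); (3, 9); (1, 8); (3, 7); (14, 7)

The pattern is that an item is 'Positive' exactly when: first > second.
(2, 7) → 2 < 7 → Negative.
(3, 9) → 3 < 9 → Negative.
(1, 8) → 1 < 8 → Negative.
(3, 7) → 3 < 7 → Negative.
(14, 7) → 14 > 7 → Positive.

Negative, Negative, Negative, Negative, Positive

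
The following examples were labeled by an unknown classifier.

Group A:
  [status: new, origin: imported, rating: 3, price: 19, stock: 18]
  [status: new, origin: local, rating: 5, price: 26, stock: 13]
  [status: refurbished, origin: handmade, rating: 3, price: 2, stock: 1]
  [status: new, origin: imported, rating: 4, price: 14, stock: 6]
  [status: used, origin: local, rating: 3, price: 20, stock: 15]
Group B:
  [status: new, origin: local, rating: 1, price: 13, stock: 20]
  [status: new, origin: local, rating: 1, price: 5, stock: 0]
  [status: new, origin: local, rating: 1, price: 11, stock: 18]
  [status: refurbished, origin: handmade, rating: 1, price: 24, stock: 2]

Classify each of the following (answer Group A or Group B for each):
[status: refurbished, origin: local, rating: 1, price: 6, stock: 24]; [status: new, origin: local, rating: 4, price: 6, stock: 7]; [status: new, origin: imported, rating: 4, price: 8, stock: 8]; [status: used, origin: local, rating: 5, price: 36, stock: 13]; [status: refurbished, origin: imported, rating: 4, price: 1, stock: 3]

Group B, Group A, Group A, Group A, Group A

The pattern is that an item is 'Group A' exactly when: rating ≥ 3.
[status: refurbished, origin: local, rating: 1, price: 6, stock: 24] — rating = 1, hence Group B.
[status: new, origin: local, rating: 4, price: 6, stock: 7] — rating = 4, hence Group A.
[status: new, origin: imported, rating: 4, price: 8, stock: 8] — rating = 4, hence Group A.
[status: used, origin: local, rating: 5, price: 36, stock: 13] — rating = 5, hence Group A.
[status: refurbished, origin: imported, rating: 4, price: 1, stock: 3] — rating = 4, hence Group A.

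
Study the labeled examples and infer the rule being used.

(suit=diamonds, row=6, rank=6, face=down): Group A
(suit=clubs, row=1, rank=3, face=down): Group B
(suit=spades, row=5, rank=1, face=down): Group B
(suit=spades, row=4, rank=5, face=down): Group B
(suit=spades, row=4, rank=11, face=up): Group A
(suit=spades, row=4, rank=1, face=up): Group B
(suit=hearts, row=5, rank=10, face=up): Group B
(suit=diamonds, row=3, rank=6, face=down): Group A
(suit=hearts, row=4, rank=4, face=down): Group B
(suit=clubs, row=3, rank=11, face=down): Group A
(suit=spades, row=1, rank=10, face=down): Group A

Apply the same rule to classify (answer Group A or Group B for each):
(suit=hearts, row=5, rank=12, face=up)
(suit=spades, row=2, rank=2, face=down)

Group B, Group B

The distinguishing property — row ≠ 5 AND rank ≥ 6 — holds for all the 'Group A' cases and none of the 'Group B' cases.
(suit=hearts, row=5, rank=12, face=up) → row = 5, rank = 12 → Group B.
(suit=spades, row=2, rank=2, face=down) → row = 2, rank = 2 → Group B.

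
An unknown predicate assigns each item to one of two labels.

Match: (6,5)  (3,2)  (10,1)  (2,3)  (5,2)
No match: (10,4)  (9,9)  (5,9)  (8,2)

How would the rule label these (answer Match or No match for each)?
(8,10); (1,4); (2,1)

A rule that fits every label: sum is odd — true of each 'Match' example, false of each 'No match' one.
(8,10): No match (8+10 = 18). (1,4): Match (1+4 = 5). (2,1): Match (2+1 = 3).

No match, Match, Match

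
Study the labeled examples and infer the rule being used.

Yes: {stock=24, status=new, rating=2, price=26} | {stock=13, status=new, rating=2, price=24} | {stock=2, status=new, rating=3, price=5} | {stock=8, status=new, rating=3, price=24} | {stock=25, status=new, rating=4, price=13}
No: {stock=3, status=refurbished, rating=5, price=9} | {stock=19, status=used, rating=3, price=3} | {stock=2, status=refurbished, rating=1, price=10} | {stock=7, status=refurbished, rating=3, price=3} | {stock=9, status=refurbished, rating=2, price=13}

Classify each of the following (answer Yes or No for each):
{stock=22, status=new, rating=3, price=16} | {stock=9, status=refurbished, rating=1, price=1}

All 'Yes' examples share one property — status is new — and every 'No' example lacks it.
{stock=22, status=new, rating=3, price=16}: Yes (status is new). {stock=9, status=refurbished, rating=1, price=1}: No (status is refurbished).

Yes, No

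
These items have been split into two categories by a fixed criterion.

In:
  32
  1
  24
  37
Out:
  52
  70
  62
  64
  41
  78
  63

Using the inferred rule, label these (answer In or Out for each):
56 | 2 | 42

Out, In, Out

'In' ⟺ at most 37.
Out: 56, since 56 > 37. In: 2, since 2 ≤ 37. Out: 42, since 42 > 37.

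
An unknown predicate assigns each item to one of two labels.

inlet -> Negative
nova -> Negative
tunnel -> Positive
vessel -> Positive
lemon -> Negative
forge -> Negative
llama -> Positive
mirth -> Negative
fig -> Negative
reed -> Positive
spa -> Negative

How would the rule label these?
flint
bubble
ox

Negative, Positive, Negative

The rule appears to be: has a double letter.
flint — no doubled letter, hence Negative. bubble — 'bb' doubled, hence Positive. ox — no doubled letter, hence Negative.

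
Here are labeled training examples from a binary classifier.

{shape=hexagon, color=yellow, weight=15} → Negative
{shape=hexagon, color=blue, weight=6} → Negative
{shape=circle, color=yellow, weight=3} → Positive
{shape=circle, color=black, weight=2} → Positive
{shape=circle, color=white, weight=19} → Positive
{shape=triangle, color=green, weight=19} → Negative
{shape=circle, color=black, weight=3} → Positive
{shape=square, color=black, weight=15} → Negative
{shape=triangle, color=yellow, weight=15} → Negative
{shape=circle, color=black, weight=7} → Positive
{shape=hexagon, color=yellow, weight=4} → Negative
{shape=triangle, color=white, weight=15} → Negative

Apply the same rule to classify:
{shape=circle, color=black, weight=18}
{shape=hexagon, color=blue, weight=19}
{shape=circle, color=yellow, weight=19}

Positive, Negative, Positive

The common property of the 'Positive' items is: shape is circle. No 'Negative' item has it.
{shape=circle, color=black, weight=18}: shape is circle, matches → Positive.
{shape=hexagon, color=blue, weight=19}: shape is hexagon, does not pass → Negative.
{shape=circle, color=yellow, weight=19}: shape is circle, matches → Positive.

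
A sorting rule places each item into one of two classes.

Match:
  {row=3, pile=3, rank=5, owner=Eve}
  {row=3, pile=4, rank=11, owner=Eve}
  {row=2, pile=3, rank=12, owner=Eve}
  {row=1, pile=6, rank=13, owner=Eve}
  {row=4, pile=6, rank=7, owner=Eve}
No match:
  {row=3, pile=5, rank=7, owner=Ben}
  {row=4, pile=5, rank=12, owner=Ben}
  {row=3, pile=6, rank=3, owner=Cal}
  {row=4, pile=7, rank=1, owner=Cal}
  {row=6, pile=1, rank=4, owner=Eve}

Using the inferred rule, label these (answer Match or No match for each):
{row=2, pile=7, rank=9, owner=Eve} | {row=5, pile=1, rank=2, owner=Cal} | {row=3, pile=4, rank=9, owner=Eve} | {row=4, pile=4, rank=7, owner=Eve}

The common property of the 'Match' items is: owner is Eve AND row ≤ 4. No 'No match' item has it.
Match: {row=2, pile=7, rank=9, owner=Eve}, since owner is Eve, row = 2.
No match: {row=5, pile=1, rank=2, owner=Cal}, since owner is Cal, row = 5.
Match: {row=3, pile=4, rank=9, owner=Eve}, since owner is Eve, row = 3.
Match: {row=4, pile=4, rank=7, owner=Eve}, since owner is Eve, row = 4.

Match, No match, Match, Match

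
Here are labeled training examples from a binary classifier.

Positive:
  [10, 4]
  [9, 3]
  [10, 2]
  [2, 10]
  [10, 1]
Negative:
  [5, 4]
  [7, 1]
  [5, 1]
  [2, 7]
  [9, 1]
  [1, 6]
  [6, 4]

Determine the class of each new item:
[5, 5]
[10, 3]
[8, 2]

The simplest hypothesis consistent with all the labels is: sum ≥ 11.
[5, 5] — 5+5 = 10, hence Negative.
[10, 3] — 10+3 = 13, hence Positive.
[8, 2] — 8+2 = 10, hence Negative.

Negative, Positive, Negative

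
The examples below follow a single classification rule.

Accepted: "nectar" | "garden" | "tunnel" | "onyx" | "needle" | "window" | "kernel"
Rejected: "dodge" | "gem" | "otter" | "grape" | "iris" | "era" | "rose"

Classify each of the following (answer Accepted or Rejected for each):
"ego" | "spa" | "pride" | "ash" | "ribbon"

Rejected, Rejected, Rejected, Rejected, Accepted

A rule that fits every label: contains 'n' — true of each 'Accepted' example, false of each 'Rejected' one.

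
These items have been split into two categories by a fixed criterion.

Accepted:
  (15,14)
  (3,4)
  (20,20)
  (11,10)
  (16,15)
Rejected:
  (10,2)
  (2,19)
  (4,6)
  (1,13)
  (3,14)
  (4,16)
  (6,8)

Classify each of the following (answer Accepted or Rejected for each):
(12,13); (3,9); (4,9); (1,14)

The common property of the 'Accepted' items is: |first − second| ≤ 1. No 'Rejected' item has it.
(12,13): |12−13| = 1 — satisfies this, so Accepted.
(3,9): |3−9| = 6 — doesn't qualify, so Rejected.
(4,9): |4−9| = 5 — doesn't qualify, so Rejected.
(1,14): |1−14| = 13 — doesn't qualify, so Rejected.

Accepted, Rejected, Rejected, Rejected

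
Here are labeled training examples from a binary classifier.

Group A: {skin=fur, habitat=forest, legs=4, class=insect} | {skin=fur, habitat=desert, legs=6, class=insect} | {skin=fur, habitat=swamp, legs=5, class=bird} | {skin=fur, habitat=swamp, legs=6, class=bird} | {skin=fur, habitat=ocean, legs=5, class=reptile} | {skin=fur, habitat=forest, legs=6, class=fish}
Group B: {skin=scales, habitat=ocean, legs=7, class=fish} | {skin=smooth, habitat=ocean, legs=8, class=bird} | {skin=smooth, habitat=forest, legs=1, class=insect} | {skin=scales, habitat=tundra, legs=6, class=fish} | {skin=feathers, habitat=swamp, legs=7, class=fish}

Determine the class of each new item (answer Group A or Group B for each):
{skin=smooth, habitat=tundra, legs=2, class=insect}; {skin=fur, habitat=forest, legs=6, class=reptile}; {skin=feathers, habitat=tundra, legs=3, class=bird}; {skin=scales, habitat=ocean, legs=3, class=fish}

The pattern is that an item is 'Group A' exactly when: skin is fur.
{skin=smooth, habitat=tundra, legs=2, class=insect}: skin is smooth — does not fit, so Group B.
{skin=fur, habitat=forest, legs=6, class=reptile}: skin is fur — fits, so Group A.
{skin=feathers, habitat=tundra, legs=3, class=bird}: skin is feathers — does not fit, so Group B.
{skin=scales, habitat=ocean, legs=3, class=fish}: skin is scales — does not fit, so Group B.

Group B, Group A, Group B, Group B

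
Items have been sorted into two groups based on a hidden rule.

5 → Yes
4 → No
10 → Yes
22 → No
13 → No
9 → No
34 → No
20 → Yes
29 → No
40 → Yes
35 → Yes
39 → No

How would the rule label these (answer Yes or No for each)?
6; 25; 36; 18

No, Yes, No, No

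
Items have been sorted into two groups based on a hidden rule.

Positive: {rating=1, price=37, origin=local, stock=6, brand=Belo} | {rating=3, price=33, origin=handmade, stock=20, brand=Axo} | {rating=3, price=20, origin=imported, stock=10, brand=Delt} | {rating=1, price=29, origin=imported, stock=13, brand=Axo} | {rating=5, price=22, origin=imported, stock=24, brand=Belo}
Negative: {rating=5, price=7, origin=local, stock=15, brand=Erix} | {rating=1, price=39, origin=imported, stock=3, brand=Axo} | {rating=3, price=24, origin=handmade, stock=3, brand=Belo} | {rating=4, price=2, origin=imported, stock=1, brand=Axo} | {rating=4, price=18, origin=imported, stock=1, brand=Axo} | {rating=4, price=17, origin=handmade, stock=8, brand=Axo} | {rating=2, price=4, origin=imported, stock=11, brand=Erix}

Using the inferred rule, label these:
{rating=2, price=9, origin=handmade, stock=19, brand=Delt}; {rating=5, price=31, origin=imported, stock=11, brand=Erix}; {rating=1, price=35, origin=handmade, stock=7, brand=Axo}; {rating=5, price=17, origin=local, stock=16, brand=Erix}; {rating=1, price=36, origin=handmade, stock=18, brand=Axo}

Negative, Positive, Positive, Negative, Positive

A rule that fits every label: stock ≥ 6 AND price ≥ 18 — true of each 'Positive' example, false of each 'Negative' one.
{rating=2, price=9, origin=handmade, stock=19, brand=Delt}: stock = 19, price = 9, fails this test → Negative.
{rating=5, price=31, origin=imported, stock=11, brand=Erix}: stock = 11, price = 31, has this property → Positive.
{rating=1, price=35, origin=handmade, stock=7, brand=Axo}: stock = 7, price = 35, has this property → Positive.
{rating=5, price=17, origin=local, stock=16, brand=Erix}: stock = 16, price = 17, fails this test → Negative.
{rating=1, price=36, origin=handmade, stock=18, brand=Axo}: stock = 18, price = 36, has this property → Positive.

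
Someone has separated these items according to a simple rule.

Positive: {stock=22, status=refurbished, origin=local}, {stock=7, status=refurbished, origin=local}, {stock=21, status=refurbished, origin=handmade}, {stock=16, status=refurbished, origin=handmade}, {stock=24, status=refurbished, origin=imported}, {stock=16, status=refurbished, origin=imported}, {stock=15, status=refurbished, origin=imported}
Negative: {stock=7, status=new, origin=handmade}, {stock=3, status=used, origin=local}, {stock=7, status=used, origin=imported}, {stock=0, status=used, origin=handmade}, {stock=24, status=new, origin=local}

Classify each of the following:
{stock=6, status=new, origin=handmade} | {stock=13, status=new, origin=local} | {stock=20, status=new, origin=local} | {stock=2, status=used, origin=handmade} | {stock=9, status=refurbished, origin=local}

Rule: status is refurbished. This holds for each 'Positive' example and fails for each 'Negative' one.
{stock=6, status=new, origin=handmade}: status is new, does not pass → Negative. {stock=13, status=new, origin=local}: status is new, does not pass → Negative. {stock=20, status=new, origin=local}: status is new, does not pass → Negative. {stock=2, status=used, origin=handmade}: status is used, does not pass → Negative. {stock=9, status=refurbished, origin=local}: status is refurbished, checks out → Positive.

Negative, Negative, Negative, Negative, Positive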